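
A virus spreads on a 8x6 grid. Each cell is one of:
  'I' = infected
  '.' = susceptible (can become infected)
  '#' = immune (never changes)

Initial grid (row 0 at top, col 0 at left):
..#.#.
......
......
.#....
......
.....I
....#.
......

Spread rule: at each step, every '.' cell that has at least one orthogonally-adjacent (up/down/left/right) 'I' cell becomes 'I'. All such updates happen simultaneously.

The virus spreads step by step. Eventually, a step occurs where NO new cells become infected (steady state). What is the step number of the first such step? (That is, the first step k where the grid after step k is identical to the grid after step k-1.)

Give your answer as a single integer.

Answer: 11

Derivation:
Step 0 (initial): 1 infected
Step 1: +3 new -> 4 infected
Step 2: +4 new -> 8 infected
Step 3: +6 new -> 14 infected
Step 4: +7 new -> 21 infected
Step 5: +8 new -> 29 infected
Step 6: +5 new -> 34 infected
Step 7: +5 new -> 39 infected
Step 8: +2 new -> 41 infected
Step 9: +2 new -> 43 infected
Step 10: +1 new -> 44 infected
Step 11: +0 new -> 44 infected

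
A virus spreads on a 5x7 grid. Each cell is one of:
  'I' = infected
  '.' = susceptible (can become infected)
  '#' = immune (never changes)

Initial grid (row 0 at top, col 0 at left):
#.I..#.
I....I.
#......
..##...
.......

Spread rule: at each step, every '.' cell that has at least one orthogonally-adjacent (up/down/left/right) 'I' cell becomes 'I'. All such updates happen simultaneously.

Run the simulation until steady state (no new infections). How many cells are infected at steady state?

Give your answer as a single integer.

Step 0 (initial): 3 infected
Step 1: +7 new -> 10 infected
Step 2: +8 new -> 18 infected
Step 3: +5 new -> 23 infected
Step 4: +4 new -> 27 infected
Step 5: +3 new -> 30 infected
Step 6: +0 new -> 30 infected

Answer: 30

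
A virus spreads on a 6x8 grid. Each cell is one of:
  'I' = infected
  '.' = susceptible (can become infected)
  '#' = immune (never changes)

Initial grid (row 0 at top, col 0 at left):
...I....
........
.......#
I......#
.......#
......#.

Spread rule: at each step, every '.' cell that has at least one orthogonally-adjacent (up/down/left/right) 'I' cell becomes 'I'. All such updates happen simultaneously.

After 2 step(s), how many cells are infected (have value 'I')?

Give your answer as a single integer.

Step 0 (initial): 2 infected
Step 1: +6 new -> 8 infected
Step 2: +10 new -> 18 infected

Answer: 18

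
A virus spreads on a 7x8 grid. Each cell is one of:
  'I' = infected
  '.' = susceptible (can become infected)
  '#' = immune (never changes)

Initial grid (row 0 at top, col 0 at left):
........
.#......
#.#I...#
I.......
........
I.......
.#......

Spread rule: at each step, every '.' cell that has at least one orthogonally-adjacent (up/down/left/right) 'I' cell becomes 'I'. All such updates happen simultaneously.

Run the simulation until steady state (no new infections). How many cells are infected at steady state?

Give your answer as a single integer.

Answer: 51

Derivation:
Step 0 (initial): 3 infected
Step 1: +7 new -> 10 infected
Step 2: +10 new -> 20 infected
Step 3: +9 new -> 29 infected
Step 4: +7 new -> 36 infected
Step 5: +7 new -> 43 infected
Step 6: +5 new -> 48 infected
Step 7: +2 new -> 50 infected
Step 8: +1 new -> 51 infected
Step 9: +0 new -> 51 infected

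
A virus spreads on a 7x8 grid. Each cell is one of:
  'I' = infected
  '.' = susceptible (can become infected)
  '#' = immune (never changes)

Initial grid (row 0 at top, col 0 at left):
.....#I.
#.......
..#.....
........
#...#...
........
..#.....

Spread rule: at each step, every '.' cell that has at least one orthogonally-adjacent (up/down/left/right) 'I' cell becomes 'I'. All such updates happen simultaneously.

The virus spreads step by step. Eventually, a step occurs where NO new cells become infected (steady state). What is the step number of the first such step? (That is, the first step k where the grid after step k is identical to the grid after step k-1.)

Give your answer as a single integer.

Answer: 13

Derivation:
Step 0 (initial): 1 infected
Step 1: +2 new -> 3 infected
Step 2: +3 new -> 6 infected
Step 3: +4 new -> 10 infected
Step 4: +6 new -> 16 infected
Step 5: +7 new -> 23 infected
Step 6: +6 new -> 29 infected
Step 7: +7 new -> 36 infected
Step 8: +6 new -> 42 infected
Step 9: +4 new -> 46 infected
Step 10: +1 new -> 47 infected
Step 11: +2 new -> 49 infected
Step 12: +1 new -> 50 infected
Step 13: +0 new -> 50 infected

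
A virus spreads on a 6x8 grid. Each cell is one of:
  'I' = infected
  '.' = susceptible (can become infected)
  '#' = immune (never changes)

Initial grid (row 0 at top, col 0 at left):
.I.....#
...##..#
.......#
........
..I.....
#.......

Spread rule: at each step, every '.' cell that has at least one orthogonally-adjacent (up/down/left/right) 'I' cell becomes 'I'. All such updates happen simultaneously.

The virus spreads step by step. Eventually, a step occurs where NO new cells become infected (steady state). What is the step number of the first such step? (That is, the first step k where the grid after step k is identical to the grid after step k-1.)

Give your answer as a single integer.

Step 0 (initial): 2 infected
Step 1: +7 new -> 9 infected
Step 2: +11 new -> 20 infected
Step 3: +7 new -> 27 infected
Step 4: +5 new -> 32 infected
Step 5: +6 new -> 38 infected
Step 6: +4 new -> 42 infected
Step 7: +0 new -> 42 infected

Answer: 7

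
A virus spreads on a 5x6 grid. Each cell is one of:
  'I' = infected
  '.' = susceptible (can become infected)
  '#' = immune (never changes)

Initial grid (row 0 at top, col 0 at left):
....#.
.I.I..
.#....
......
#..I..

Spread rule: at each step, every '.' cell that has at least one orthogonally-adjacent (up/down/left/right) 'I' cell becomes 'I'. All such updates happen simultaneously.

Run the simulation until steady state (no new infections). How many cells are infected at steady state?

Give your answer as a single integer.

Answer: 27

Derivation:
Step 0 (initial): 3 infected
Step 1: +9 new -> 12 infected
Step 2: +10 new -> 22 infected
Step 3: +5 new -> 27 infected
Step 4: +0 new -> 27 infected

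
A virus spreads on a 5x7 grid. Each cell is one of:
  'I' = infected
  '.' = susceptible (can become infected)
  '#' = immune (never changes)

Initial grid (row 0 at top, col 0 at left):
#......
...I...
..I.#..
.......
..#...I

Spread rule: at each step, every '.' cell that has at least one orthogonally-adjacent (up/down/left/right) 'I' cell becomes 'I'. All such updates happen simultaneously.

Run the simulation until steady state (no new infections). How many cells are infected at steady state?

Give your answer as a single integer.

Answer: 32

Derivation:
Step 0 (initial): 3 infected
Step 1: +8 new -> 11 infected
Step 2: +10 new -> 21 infected
Step 3: +9 new -> 30 infected
Step 4: +2 new -> 32 infected
Step 5: +0 new -> 32 infected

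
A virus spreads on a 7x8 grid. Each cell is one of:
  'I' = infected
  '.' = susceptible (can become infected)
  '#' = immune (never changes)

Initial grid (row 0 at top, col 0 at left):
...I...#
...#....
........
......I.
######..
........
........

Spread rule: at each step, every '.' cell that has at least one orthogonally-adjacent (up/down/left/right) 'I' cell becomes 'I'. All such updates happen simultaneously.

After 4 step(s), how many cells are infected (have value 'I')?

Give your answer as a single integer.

Answer: 36

Derivation:
Step 0 (initial): 2 infected
Step 1: +6 new -> 8 infected
Step 2: +10 new -> 18 infected
Step 3: +11 new -> 29 infected
Step 4: +7 new -> 36 infected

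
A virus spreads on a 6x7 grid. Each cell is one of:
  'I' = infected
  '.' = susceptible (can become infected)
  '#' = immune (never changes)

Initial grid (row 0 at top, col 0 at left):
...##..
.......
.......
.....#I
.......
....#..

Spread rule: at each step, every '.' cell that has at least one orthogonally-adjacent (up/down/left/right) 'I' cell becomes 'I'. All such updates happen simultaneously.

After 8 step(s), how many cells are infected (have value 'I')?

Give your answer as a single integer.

Step 0 (initial): 1 infected
Step 1: +2 new -> 3 infected
Step 2: +4 new -> 7 infected
Step 3: +5 new -> 12 infected
Step 4: +5 new -> 17 infected
Step 5: +5 new -> 22 infected
Step 6: +5 new -> 27 infected
Step 7: +6 new -> 33 infected
Step 8: +4 new -> 37 infected

Answer: 37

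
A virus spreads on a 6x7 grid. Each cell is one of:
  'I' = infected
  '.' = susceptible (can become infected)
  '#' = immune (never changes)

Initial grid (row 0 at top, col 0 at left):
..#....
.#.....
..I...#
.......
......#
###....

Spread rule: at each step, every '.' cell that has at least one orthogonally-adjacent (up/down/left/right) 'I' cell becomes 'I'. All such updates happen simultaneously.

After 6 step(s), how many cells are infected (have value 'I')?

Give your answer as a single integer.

Answer: 34

Derivation:
Step 0 (initial): 1 infected
Step 1: +4 new -> 5 infected
Step 2: +6 new -> 11 infected
Step 3: +8 new -> 19 infected
Step 4: +7 new -> 26 infected
Step 5: +6 new -> 32 infected
Step 6: +2 new -> 34 infected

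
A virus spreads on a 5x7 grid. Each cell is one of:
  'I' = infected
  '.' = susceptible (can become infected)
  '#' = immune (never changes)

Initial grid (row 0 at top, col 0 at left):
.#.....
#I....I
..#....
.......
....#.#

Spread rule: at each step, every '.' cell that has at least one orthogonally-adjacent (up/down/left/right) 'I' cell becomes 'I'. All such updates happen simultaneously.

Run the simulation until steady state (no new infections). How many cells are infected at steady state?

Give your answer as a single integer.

Answer: 29

Derivation:
Step 0 (initial): 2 infected
Step 1: +5 new -> 7 infected
Step 2: +8 new -> 15 infected
Step 3: +8 new -> 23 infected
Step 4: +5 new -> 28 infected
Step 5: +1 new -> 29 infected
Step 6: +0 new -> 29 infected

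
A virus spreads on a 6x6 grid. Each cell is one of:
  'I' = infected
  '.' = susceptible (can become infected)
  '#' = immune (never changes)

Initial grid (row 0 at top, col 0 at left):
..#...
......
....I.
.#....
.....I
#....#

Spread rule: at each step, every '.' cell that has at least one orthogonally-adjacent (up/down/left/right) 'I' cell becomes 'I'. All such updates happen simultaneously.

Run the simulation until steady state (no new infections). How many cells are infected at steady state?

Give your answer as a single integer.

Answer: 32

Derivation:
Step 0 (initial): 2 infected
Step 1: +6 new -> 8 infected
Step 2: +7 new -> 15 infected
Step 3: +7 new -> 22 infected
Step 4: +4 new -> 26 infected
Step 5: +5 new -> 31 infected
Step 6: +1 new -> 32 infected
Step 7: +0 new -> 32 infected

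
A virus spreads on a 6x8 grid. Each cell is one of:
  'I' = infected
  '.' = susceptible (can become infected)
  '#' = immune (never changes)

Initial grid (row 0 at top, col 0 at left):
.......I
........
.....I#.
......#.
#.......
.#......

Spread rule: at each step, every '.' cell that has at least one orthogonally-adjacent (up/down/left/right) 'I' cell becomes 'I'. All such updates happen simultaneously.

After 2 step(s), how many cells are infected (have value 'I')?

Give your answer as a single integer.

Step 0 (initial): 2 infected
Step 1: +5 new -> 7 infected
Step 2: +7 new -> 14 infected

Answer: 14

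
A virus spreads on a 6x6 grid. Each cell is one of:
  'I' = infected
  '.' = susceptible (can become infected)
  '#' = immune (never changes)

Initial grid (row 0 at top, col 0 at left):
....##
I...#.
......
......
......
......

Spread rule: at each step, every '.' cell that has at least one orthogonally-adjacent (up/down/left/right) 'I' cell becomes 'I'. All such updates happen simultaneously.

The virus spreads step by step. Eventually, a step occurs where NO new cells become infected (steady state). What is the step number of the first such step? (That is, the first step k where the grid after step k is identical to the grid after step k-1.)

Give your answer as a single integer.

Step 0 (initial): 1 infected
Step 1: +3 new -> 4 infected
Step 2: +4 new -> 8 infected
Step 3: +5 new -> 13 infected
Step 4: +5 new -> 18 infected
Step 5: +4 new -> 22 infected
Step 6: +4 new -> 26 infected
Step 7: +4 new -> 30 infected
Step 8: +2 new -> 32 infected
Step 9: +1 new -> 33 infected
Step 10: +0 new -> 33 infected

Answer: 10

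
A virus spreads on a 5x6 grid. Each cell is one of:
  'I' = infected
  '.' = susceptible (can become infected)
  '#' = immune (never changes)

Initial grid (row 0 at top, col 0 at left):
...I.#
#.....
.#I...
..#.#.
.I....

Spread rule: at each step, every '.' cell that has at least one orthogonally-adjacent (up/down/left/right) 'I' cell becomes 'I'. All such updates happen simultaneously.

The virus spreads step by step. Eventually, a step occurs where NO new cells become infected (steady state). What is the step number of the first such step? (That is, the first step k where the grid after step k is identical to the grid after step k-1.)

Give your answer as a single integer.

Answer: 5

Derivation:
Step 0 (initial): 3 infected
Step 1: +8 new -> 11 infected
Step 2: +7 new -> 18 infected
Step 3: +5 new -> 23 infected
Step 4: +2 new -> 25 infected
Step 5: +0 new -> 25 infected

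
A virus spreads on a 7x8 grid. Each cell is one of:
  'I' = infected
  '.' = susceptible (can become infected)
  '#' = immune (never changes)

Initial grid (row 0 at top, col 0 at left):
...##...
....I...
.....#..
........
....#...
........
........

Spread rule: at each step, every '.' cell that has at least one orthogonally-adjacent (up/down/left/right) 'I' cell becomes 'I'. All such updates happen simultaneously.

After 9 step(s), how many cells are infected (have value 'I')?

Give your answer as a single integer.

Answer: 52

Derivation:
Step 0 (initial): 1 infected
Step 1: +3 new -> 4 infected
Step 2: +5 new -> 9 infected
Step 3: +8 new -> 17 infected
Step 4: +9 new -> 26 infected
Step 5: +8 new -> 34 infected
Step 6: +8 new -> 42 infected
Step 7: +6 new -> 48 infected
Step 8: +3 new -> 51 infected
Step 9: +1 new -> 52 infected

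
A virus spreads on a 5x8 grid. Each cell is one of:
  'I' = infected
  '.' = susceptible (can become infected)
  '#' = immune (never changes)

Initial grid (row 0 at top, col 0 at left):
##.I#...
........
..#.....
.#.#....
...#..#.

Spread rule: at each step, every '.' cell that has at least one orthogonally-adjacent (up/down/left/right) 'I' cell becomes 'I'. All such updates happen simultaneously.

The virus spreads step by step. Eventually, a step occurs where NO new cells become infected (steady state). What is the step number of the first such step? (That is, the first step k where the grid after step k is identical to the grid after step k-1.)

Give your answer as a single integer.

Step 0 (initial): 1 infected
Step 1: +2 new -> 3 infected
Step 2: +3 new -> 6 infected
Step 3: +3 new -> 9 infected
Step 4: +6 new -> 15 infected
Step 5: +6 new -> 21 infected
Step 6: +5 new -> 26 infected
Step 7: +2 new -> 28 infected
Step 8: +2 new -> 30 infected
Step 9: +1 new -> 31 infected
Step 10: +1 new -> 32 infected
Step 11: +0 new -> 32 infected

Answer: 11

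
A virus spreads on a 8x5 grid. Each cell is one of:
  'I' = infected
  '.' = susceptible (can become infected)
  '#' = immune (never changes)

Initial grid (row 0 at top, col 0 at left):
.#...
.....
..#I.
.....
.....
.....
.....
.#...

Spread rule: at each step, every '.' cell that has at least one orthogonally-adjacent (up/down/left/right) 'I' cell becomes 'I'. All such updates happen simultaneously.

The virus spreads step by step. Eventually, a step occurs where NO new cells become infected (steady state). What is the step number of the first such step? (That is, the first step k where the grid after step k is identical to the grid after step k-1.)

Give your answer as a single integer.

Step 0 (initial): 1 infected
Step 1: +3 new -> 4 infected
Step 2: +6 new -> 10 infected
Step 3: +7 new -> 17 infected
Step 4: +7 new -> 24 infected
Step 5: +7 new -> 31 infected
Step 6: +4 new -> 35 infected
Step 7: +1 new -> 36 infected
Step 8: +1 new -> 37 infected
Step 9: +0 new -> 37 infected

Answer: 9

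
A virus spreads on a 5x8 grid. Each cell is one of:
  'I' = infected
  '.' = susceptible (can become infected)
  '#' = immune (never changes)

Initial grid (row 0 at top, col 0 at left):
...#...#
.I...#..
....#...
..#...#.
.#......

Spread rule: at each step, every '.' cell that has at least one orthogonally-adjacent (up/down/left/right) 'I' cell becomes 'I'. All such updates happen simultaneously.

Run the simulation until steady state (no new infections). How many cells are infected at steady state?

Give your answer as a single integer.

Answer: 33

Derivation:
Step 0 (initial): 1 infected
Step 1: +4 new -> 5 infected
Step 2: +6 new -> 11 infected
Step 3: +3 new -> 14 infected
Step 4: +3 new -> 17 infected
Step 5: +3 new -> 20 infected
Step 6: +4 new -> 24 infected
Step 7: +3 new -> 27 infected
Step 8: +3 new -> 30 infected
Step 9: +2 new -> 32 infected
Step 10: +1 new -> 33 infected
Step 11: +0 new -> 33 infected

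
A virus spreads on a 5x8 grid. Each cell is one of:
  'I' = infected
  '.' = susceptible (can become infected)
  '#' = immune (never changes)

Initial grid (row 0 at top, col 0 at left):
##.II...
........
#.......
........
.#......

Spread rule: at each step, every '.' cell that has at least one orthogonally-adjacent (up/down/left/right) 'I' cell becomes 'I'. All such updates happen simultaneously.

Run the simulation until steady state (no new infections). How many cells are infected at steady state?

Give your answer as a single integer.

Answer: 36

Derivation:
Step 0 (initial): 2 infected
Step 1: +4 new -> 6 infected
Step 2: +5 new -> 11 infected
Step 3: +7 new -> 18 infected
Step 4: +8 new -> 26 infected
Step 5: +5 new -> 31 infected
Step 6: +3 new -> 34 infected
Step 7: +2 new -> 36 infected
Step 8: +0 new -> 36 infected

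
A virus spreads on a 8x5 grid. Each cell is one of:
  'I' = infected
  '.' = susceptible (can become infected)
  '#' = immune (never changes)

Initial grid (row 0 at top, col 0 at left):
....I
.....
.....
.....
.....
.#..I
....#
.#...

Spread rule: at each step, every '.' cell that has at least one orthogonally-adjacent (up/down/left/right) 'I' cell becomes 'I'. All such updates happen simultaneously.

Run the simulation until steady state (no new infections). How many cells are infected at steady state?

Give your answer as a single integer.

Step 0 (initial): 2 infected
Step 1: +4 new -> 6 infected
Step 2: +7 new -> 13 infected
Step 3: +7 new -> 20 infected
Step 4: +8 new -> 28 infected
Step 5: +5 new -> 33 infected
Step 6: +4 new -> 37 infected
Step 7: +0 new -> 37 infected

Answer: 37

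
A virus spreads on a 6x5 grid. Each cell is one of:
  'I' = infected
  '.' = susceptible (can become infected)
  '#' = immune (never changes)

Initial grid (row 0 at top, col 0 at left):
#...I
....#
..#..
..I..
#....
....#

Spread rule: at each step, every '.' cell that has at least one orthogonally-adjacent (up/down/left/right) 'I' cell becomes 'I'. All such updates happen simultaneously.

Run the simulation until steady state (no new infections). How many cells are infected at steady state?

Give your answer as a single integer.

Step 0 (initial): 2 infected
Step 1: +4 new -> 6 infected
Step 2: +9 new -> 15 infected
Step 3: +8 new -> 23 infected
Step 4: +2 new -> 25 infected
Step 5: +0 new -> 25 infected

Answer: 25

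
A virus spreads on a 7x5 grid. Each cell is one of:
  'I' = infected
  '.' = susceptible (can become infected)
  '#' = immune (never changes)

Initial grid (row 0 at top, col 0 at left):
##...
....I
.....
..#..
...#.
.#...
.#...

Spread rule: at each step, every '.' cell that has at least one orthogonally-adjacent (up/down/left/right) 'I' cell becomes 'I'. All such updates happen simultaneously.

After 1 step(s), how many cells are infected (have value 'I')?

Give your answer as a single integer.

Step 0 (initial): 1 infected
Step 1: +3 new -> 4 infected

Answer: 4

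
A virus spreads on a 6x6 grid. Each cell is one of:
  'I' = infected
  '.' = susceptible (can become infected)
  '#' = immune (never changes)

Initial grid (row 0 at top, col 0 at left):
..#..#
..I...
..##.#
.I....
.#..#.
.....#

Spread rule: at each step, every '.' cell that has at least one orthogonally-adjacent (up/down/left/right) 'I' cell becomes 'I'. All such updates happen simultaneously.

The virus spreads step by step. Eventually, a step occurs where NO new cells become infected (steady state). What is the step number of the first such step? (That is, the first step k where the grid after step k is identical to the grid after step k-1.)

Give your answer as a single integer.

Answer: 6

Derivation:
Step 0 (initial): 2 infected
Step 1: +5 new -> 7 infected
Step 2: +8 new -> 15 infected
Step 3: +8 new -> 23 infected
Step 4: +3 new -> 26 infected
Step 5: +2 new -> 28 infected
Step 6: +0 new -> 28 infected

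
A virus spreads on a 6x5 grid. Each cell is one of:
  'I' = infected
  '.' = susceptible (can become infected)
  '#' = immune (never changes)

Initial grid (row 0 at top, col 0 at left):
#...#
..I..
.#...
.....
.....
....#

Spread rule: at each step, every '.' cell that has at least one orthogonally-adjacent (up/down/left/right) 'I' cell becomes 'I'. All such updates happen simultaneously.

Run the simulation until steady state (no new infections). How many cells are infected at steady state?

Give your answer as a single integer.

Answer: 26

Derivation:
Step 0 (initial): 1 infected
Step 1: +4 new -> 5 infected
Step 2: +6 new -> 11 infected
Step 3: +5 new -> 16 infected
Step 4: +5 new -> 21 infected
Step 5: +4 new -> 25 infected
Step 6: +1 new -> 26 infected
Step 7: +0 new -> 26 infected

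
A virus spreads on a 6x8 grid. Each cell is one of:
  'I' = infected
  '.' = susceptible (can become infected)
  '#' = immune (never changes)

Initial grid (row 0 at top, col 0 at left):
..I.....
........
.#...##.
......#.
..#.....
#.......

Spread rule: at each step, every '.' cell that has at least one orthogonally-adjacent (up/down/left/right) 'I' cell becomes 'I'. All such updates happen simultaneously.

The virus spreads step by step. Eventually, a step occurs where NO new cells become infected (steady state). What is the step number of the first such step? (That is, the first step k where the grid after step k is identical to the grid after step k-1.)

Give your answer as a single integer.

Answer: 11

Derivation:
Step 0 (initial): 1 infected
Step 1: +3 new -> 4 infected
Step 2: +5 new -> 9 infected
Step 3: +5 new -> 14 infected
Step 4: +6 new -> 20 infected
Step 5: +6 new -> 26 infected
Step 6: +6 new -> 32 infected
Step 7: +4 new -> 36 infected
Step 8: +3 new -> 39 infected
Step 9: +2 new -> 41 infected
Step 10: +1 new -> 42 infected
Step 11: +0 new -> 42 infected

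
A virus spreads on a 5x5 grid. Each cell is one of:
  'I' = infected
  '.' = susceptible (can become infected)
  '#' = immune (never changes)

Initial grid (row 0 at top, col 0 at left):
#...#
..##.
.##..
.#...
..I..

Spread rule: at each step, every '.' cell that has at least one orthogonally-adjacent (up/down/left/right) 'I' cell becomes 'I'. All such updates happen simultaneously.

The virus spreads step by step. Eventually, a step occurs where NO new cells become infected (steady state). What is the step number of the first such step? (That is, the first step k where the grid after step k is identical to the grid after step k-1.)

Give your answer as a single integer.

Step 0 (initial): 1 infected
Step 1: +3 new -> 4 infected
Step 2: +3 new -> 7 infected
Step 3: +3 new -> 10 infected
Step 4: +2 new -> 12 infected
Step 5: +2 new -> 14 infected
Step 6: +1 new -> 15 infected
Step 7: +1 new -> 16 infected
Step 8: +1 new -> 17 infected
Step 9: +1 new -> 18 infected
Step 10: +0 new -> 18 infected

Answer: 10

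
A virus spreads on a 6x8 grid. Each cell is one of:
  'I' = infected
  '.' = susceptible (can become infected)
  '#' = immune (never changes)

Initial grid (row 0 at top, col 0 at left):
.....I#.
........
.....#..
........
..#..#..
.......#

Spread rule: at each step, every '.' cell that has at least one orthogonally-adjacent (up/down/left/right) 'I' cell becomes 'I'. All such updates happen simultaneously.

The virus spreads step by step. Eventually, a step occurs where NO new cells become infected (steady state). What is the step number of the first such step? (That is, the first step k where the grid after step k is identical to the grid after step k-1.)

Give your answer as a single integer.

Step 0 (initial): 1 infected
Step 1: +2 new -> 3 infected
Step 2: +3 new -> 6 infected
Step 3: +5 new -> 11 infected
Step 4: +7 new -> 18 infected
Step 5: +8 new -> 26 infected
Step 6: +7 new -> 33 infected
Step 7: +4 new -> 37 infected
Step 8: +3 new -> 40 infected
Step 9: +2 new -> 42 infected
Step 10: +1 new -> 43 infected
Step 11: +0 new -> 43 infected

Answer: 11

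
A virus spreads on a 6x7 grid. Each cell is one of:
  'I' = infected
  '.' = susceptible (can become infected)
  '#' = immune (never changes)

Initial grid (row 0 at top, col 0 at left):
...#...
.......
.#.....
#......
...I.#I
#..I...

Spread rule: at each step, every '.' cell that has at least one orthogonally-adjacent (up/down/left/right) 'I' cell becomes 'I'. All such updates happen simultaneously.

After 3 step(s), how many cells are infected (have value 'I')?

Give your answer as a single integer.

Step 0 (initial): 3 infected
Step 1: +7 new -> 10 infected
Step 2: +8 new -> 18 infected
Step 3: +7 new -> 25 infected

Answer: 25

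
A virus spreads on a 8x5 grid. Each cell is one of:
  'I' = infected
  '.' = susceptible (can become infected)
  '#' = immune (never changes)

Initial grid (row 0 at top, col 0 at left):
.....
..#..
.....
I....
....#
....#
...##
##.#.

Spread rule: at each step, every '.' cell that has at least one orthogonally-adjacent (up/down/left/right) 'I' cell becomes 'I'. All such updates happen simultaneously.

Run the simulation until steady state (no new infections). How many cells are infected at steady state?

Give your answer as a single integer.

Answer: 31

Derivation:
Step 0 (initial): 1 infected
Step 1: +3 new -> 4 infected
Step 2: +5 new -> 9 infected
Step 3: +7 new -> 16 infected
Step 4: +6 new -> 22 infected
Step 5: +5 new -> 27 infected
Step 6: +3 new -> 30 infected
Step 7: +1 new -> 31 infected
Step 8: +0 new -> 31 infected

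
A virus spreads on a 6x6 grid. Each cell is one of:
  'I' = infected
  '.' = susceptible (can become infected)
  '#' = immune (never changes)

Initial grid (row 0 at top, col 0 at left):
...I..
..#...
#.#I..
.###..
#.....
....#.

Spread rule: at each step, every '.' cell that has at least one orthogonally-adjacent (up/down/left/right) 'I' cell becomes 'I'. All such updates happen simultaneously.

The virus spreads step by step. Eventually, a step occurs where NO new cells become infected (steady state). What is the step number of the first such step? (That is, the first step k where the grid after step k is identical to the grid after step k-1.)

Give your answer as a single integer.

Answer: 9

Derivation:
Step 0 (initial): 2 infected
Step 1: +4 new -> 6 infected
Step 2: +5 new -> 11 infected
Step 3: +5 new -> 16 infected
Step 4: +4 new -> 20 infected
Step 5: +3 new -> 23 infected
Step 6: +2 new -> 25 infected
Step 7: +1 new -> 26 infected
Step 8: +1 new -> 27 infected
Step 9: +0 new -> 27 infected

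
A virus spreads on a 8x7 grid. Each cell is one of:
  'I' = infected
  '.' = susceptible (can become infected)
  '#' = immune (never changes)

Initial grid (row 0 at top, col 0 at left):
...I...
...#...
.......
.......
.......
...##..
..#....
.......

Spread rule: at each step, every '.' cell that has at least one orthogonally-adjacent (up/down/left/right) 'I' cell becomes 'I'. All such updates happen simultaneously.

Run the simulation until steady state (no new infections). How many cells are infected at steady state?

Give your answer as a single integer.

Step 0 (initial): 1 infected
Step 1: +2 new -> 3 infected
Step 2: +4 new -> 7 infected
Step 3: +6 new -> 13 infected
Step 4: +7 new -> 20 infected
Step 5: +7 new -> 27 infected
Step 6: +6 new -> 33 infected
Step 7: +4 new -> 37 infected
Step 8: +4 new -> 41 infected
Step 9: +5 new -> 46 infected
Step 10: +5 new -> 51 infected
Step 11: +1 new -> 52 infected
Step 12: +0 new -> 52 infected

Answer: 52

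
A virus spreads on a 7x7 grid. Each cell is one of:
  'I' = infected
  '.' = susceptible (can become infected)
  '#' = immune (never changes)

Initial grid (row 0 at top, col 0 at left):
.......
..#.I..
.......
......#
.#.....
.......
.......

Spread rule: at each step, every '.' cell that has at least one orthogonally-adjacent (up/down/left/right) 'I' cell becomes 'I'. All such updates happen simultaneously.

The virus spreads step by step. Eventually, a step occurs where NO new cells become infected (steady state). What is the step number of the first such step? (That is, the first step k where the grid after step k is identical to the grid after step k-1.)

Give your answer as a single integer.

Step 0 (initial): 1 infected
Step 1: +4 new -> 5 infected
Step 2: +6 new -> 11 infected
Step 3: +7 new -> 18 infected
Step 4: +6 new -> 24 infected
Step 5: +9 new -> 33 infected
Step 6: +6 new -> 39 infected
Step 7: +4 new -> 43 infected
Step 8: +2 new -> 45 infected
Step 9: +1 new -> 46 infected
Step 10: +0 new -> 46 infected

Answer: 10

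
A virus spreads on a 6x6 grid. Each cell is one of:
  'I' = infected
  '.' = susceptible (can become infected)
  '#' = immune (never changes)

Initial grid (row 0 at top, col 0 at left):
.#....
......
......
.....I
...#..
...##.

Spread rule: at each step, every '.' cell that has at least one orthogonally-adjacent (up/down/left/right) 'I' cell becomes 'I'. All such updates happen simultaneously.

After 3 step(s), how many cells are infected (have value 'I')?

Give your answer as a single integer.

Answer: 13

Derivation:
Step 0 (initial): 1 infected
Step 1: +3 new -> 4 infected
Step 2: +5 new -> 9 infected
Step 3: +4 new -> 13 infected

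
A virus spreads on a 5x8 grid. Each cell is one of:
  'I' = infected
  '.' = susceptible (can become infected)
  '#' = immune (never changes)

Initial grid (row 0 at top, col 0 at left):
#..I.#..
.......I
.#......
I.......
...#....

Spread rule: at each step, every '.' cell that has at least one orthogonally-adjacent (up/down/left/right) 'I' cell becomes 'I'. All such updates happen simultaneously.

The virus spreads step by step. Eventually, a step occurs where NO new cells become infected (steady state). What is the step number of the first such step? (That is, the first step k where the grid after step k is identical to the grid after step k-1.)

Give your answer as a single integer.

Step 0 (initial): 3 infected
Step 1: +9 new -> 12 infected
Step 2: +11 new -> 23 infected
Step 3: +8 new -> 31 infected
Step 4: +3 new -> 34 infected
Step 5: +2 new -> 36 infected
Step 6: +0 new -> 36 infected

Answer: 6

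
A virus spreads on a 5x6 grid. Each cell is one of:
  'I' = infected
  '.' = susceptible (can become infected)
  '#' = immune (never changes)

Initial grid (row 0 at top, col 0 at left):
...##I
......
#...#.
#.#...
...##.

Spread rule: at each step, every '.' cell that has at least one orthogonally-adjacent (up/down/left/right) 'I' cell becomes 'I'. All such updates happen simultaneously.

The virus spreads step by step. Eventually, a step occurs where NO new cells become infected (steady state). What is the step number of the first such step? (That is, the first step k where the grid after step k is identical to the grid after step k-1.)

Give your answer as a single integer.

Answer: 10

Derivation:
Step 0 (initial): 1 infected
Step 1: +1 new -> 2 infected
Step 2: +2 new -> 4 infected
Step 3: +2 new -> 6 infected
Step 4: +4 new -> 10 infected
Step 5: +4 new -> 14 infected
Step 6: +3 new -> 17 infected
Step 7: +2 new -> 19 infected
Step 8: +1 new -> 20 infected
Step 9: +2 new -> 22 infected
Step 10: +0 new -> 22 infected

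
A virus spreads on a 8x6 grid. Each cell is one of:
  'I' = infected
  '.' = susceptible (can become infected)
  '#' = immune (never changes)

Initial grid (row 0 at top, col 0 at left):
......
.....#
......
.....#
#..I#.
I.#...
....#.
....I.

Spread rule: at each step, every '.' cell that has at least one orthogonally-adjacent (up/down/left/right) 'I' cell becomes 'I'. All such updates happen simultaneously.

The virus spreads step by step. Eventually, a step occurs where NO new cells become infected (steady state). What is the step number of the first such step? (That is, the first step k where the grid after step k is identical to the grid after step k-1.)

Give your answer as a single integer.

Answer: 8

Derivation:
Step 0 (initial): 3 infected
Step 1: +7 new -> 10 infected
Step 2: +10 new -> 20 infected
Step 3: +7 new -> 27 infected
Step 4: +7 new -> 34 infected
Step 5: +4 new -> 38 infected
Step 6: +3 new -> 41 infected
Step 7: +1 new -> 42 infected
Step 8: +0 new -> 42 infected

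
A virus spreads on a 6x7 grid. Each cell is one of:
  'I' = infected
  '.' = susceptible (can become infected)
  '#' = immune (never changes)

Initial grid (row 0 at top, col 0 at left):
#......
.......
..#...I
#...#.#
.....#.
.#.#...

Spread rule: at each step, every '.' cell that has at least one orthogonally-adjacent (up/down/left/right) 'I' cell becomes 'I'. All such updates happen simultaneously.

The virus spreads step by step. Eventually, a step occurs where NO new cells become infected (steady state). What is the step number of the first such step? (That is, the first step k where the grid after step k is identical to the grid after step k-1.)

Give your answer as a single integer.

Answer: 11

Derivation:
Step 0 (initial): 1 infected
Step 1: +2 new -> 3 infected
Step 2: +4 new -> 7 infected
Step 3: +3 new -> 10 infected
Step 4: +3 new -> 13 infected
Step 5: +4 new -> 17 infected
Step 6: +5 new -> 22 infected
Step 7: +6 new -> 28 infected
Step 8: +3 new -> 31 infected
Step 9: +2 new -> 33 infected
Step 10: +1 new -> 34 infected
Step 11: +0 new -> 34 infected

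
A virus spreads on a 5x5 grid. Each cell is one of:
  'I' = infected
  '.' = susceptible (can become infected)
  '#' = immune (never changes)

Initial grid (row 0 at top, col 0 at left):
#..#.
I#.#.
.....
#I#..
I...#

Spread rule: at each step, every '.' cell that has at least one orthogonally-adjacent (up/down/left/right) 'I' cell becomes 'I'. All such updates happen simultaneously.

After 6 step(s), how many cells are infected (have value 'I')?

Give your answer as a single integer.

Step 0 (initial): 3 infected
Step 1: +3 new -> 6 infected
Step 2: +2 new -> 8 infected
Step 3: +3 new -> 11 infected
Step 4: +3 new -> 14 infected
Step 5: +3 new -> 17 infected
Step 6: +1 new -> 18 infected

Answer: 18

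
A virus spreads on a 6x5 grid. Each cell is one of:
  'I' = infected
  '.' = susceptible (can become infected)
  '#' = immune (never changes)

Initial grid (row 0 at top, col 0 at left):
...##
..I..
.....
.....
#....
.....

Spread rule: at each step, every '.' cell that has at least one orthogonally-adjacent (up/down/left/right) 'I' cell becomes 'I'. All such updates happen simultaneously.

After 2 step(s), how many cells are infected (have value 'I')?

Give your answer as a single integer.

Step 0 (initial): 1 infected
Step 1: +4 new -> 5 infected
Step 2: +6 new -> 11 infected

Answer: 11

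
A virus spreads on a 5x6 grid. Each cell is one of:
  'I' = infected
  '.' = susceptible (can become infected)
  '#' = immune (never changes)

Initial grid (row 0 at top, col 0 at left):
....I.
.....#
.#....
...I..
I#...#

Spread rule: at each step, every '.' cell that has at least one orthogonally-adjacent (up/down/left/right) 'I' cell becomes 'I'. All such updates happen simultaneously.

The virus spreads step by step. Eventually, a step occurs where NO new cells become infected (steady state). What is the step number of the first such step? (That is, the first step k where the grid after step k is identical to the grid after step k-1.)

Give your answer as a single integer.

Step 0 (initial): 3 infected
Step 1: +8 new -> 11 infected
Step 2: +9 new -> 20 infected
Step 3: +4 new -> 24 infected
Step 4: +2 new -> 26 infected
Step 5: +0 new -> 26 infected

Answer: 5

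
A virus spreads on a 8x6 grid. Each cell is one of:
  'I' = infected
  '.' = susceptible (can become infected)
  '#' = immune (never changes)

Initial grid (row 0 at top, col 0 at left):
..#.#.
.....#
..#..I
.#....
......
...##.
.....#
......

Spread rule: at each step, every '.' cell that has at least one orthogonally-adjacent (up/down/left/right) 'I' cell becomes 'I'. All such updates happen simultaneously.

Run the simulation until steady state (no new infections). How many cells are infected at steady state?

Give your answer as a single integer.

Answer: 39

Derivation:
Step 0 (initial): 1 infected
Step 1: +2 new -> 3 infected
Step 2: +4 new -> 7 infected
Step 3: +4 new -> 11 infected
Step 4: +4 new -> 15 infected
Step 5: +2 new -> 17 infected
Step 6: +5 new -> 22 infected
Step 7: +5 new -> 27 infected
Step 8: +5 new -> 32 infected
Step 9: +4 new -> 36 infected
Step 10: +2 new -> 38 infected
Step 11: +1 new -> 39 infected
Step 12: +0 new -> 39 infected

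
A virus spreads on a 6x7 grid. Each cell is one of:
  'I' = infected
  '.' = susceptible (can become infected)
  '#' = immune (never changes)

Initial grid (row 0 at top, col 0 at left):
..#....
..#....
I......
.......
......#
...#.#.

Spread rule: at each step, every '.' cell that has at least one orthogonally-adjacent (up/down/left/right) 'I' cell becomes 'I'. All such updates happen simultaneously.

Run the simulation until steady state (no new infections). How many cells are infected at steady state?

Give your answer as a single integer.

Step 0 (initial): 1 infected
Step 1: +3 new -> 4 infected
Step 2: +5 new -> 9 infected
Step 3: +5 new -> 14 infected
Step 4: +5 new -> 19 infected
Step 5: +6 new -> 25 infected
Step 6: +5 new -> 30 infected
Step 7: +5 new -> 35 infected
Step 8: +1 new -> 36 infected
Step 9: +0 new -> 36 infected

Answer: 36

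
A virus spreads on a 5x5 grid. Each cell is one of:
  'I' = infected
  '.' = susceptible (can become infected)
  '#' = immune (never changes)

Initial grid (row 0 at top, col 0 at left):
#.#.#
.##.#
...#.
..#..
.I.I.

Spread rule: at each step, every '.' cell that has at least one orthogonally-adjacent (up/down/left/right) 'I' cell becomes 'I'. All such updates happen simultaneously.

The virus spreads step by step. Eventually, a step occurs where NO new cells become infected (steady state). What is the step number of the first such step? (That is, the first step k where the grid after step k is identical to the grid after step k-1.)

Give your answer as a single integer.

Answer: 5

Derivation:
Step 0 (initial): 2 infected
Step 1: +5 new -> 7 infected
Step 2: +3 new -> 10 infected
Step 3: +3 new -> 13 infected
Step 4: +1 new -> 14 infected
Step 5: +0 new -> 14 infected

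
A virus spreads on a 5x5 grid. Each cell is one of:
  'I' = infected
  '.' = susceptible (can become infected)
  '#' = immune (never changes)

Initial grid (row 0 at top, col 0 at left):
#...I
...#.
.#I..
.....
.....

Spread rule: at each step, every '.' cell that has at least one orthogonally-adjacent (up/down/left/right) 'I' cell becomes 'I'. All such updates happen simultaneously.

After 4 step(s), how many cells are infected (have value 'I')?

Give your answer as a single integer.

Step 0 (initial): 2 infected
Step 1: +5 new -> 7 infected
Step 2: +6 new -> 13 infected
Step 3: +6 new -> 19 infected
Step 4: +3 new -> 22 infected

Answer: 22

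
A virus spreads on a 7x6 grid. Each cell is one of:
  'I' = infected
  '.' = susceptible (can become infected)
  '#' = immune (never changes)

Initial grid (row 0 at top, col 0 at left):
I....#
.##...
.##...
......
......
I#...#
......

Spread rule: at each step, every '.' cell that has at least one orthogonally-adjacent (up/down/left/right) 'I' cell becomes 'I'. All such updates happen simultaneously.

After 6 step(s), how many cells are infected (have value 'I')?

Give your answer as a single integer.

Answer: 33

Derivation:
Step 0 (initial): 2 infected
Step 1: +4 new -> 6 infected
Step 2: +5 new -> 11 infected
Step 3: +4 new -> 15 infected
Step 4: +6 new -> 21 infected
Step 5: +6 new -> 27 infected
Step 6: +6 new -> 33 infected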